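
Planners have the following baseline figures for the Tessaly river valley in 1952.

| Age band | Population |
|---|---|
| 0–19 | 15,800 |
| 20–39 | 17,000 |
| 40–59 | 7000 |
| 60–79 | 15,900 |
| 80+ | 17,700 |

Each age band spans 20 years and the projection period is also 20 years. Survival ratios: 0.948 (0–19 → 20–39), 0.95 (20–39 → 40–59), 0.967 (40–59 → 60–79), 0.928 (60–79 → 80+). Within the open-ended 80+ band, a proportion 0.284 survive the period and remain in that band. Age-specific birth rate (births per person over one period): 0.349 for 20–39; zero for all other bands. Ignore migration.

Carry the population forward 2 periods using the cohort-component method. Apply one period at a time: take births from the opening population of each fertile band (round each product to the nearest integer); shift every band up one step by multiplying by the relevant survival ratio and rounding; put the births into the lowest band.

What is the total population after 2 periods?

52597

[period 1]
Births: 17000 × 0.349 = 5933
20–39: 15800 × 0.948 = 14978
40–59: 17000 × 0.95 = 16150
60–79: 7000 × 0.967 = 6769
80+: 15900 × 0.928 + 17700 × 0.284 = 14755 + 5027 = 19782
End of period: [5933, 14978, 16150, 6769, 19782]
[period 2]
Births: 14978 × 0.349 = 5227
20–39: 5933 × 0.948 = 5624
40–59: 14978 × 0.95 = 14229
60–79: 16150 × 0.967 = 15617
80+: 6769 × 0.928 + 19782 × 0.284 = 6282 + 5618 = 11900
End of period: [5227, 5624, 14229, 15617, 11900]
Total after period 2: 5227 + 5624 + 14229 + 15617 + 11900 = 52597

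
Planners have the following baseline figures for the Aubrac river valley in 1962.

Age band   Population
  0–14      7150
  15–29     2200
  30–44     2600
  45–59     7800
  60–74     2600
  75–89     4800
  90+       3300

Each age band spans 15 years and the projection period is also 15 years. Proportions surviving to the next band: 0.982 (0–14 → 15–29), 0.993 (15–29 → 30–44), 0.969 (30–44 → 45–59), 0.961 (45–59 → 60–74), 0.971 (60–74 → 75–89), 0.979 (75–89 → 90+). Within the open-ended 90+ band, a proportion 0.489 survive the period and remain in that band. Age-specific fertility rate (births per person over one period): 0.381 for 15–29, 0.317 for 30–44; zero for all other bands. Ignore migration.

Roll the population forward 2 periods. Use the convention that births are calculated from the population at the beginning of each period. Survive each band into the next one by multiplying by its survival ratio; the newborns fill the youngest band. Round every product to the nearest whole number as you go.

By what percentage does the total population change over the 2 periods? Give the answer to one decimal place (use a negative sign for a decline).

-3.6

— Period 1 —
Births: 2200 × 0.381 = 838  |  2600 × 0.317 = 824 ⇒ total 1662
15–29: 7150 × 0.982 = 7021
30–44: 2200 × 0.993 = 2185
45–59: 2600 × 0.969 = 2519
60–74: 7800 × 0.961 = 7496
75–89: 2600 × 0.971 = 2525
90+: 4800 × 0.979 + 3300 × 0.489 = 4699 + 1614 = 6313
Population now: 0–14=1662, 15–29=7021, 30–44=2185, 45–59=2519, 60–74=7496, 75–89=2525, 90+=6313
— Period 2 —
Births: 7021 × 0.381 = 2675  |  2185 × 0.317 = 693 ⇒ total 3368
15–29: 1662 × 0.982 = 1632
30–44: 7021 × 0.993 = 6972
45–59: 2185 × 0.969 = 2117
60–74: 2519 × 0.961 = 2421
75–89: 7496 × 0.971 = 7279
90+: 2525 × 0.979 + 6313 × 0.489 = 2472 + 3087 = 5559
Population now: 0–14=3368, 15–29=1632, 30–44=6972, 45–59=2117, 60–74=2421, 75–89=7279, 90+=5559
Total: 30450 → 29348; change = -1102; percentage change = -3.6%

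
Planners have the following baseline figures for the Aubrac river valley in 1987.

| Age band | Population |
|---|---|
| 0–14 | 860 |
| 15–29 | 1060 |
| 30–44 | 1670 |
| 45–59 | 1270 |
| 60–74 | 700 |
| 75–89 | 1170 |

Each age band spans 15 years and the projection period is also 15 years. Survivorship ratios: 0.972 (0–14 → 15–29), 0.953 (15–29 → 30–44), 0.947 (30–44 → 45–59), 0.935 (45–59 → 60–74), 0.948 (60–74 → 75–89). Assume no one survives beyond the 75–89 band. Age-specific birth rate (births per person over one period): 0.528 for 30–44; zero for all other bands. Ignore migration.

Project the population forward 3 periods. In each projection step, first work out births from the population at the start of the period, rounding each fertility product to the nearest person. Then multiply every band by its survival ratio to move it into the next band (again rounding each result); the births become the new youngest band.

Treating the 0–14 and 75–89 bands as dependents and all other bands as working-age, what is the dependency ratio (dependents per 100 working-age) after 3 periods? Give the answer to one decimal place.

61.1

After projecting period 1:
Births: 1670 * 0.528 = 882
15–29: 860 * 0.972 = 836
30–44: 1060 * 0.953 = 1010
45–59: 1670 * 0.947 = 1581
60–74: 1270 * 0.935 = 1187
75–89: 700 * 0.948 = 664
Giving 882 / 836 / 1010 / 1581 / 1187 / 664.
After projecting period 2:
Births: 1010 * 0.528 = 533
15–29: 882 * 0.972 = 857
30–44: 836 * 0.953 = 797
45–59: 1010 * 0.947 = 956
60–74: 1581 * 0.935 = 1478
75–89: 1187 * 0.948 = 1125
Giving 533 / 857 / 797 / 956 / 1478 / 1125.
After projecting period 3:
Births: 797 * 0.528 = 421
15–29: 533 * 0.972 = 518
30–44: 857 * 0.953 = 817
45–59: 797 * 0.947 = 755
60–74: 956 * 0.935 = 894
75–89: 1478 * 0.948 = 1401
Giving 421 / 518 / 817 / 755 / 894 / 1401.
Dependents (band 0–14 + band 75–89) = 421 + 1401 = 1822; working-age = 2984; ratio = 1822/2984 × 100 = 61.1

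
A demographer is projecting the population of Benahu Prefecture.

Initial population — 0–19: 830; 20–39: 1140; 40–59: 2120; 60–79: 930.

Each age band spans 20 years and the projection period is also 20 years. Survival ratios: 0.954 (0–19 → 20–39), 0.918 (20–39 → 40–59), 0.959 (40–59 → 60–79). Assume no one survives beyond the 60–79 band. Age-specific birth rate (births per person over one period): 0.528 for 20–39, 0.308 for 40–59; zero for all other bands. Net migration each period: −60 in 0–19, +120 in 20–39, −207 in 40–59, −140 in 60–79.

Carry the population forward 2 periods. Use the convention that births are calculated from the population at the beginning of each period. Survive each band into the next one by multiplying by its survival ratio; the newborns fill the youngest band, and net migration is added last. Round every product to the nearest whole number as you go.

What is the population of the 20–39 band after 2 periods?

1260

Numbering the bands 1..4 from youngest to oldest:
[period 1]
Births: 1140 × 0.528 = 602 ; 2120 × 0.308 = 653 → 1255
Band 2: 830 × 0.954 = 792
Band 3: 1140 × 0.918 = 1047
Band 4: 2120 × 0.959 = 2033
Net migration: Band 1 − 60 → 1195; Band 2 + 120 → 912; Band 3 − 207 → 840; Band 4 − 140 → 1893
→ [1195, 912, 840, 1893]
[period 2]
Births: 912 × 0.528 = 482 ; 840 × 0.308 = 259 → 741
Band 2: 1195 × 0.954 = 1140
Band 3: 912 × 0.918 = 837
Band 4: 840 × 0.959 = 806
Net migration: Band 1 − 60 → 681; Band 2 + 120 → 1260; Band 3 − 207 → 630; Band 4 − 140 → 666
→ [681, 1260, 630, 666]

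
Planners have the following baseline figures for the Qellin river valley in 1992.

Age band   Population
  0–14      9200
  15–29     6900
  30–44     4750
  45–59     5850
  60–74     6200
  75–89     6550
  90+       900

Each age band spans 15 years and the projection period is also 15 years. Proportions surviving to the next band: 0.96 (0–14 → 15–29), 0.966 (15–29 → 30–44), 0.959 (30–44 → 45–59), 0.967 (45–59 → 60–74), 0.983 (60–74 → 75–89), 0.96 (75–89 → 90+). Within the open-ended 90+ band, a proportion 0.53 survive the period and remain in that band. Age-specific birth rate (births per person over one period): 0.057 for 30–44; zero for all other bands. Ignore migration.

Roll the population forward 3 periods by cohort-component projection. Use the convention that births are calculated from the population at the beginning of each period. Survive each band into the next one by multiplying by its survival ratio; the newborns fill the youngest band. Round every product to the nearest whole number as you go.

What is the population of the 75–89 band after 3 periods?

4330

[period 1]
Births: 4750 × 0.057 = 271
15–29: 9200 × 0.96 = 8832
30–44: 6900 × 0.966 = 6665
45–59: 4750 × 0.959 = 4555
60–74: 5850 × 0.967 = 5657
75–89: 6200 × 0.983 = 6095
90+: 6550 × 0.96 + 900 × 0.53 = 6288 + 477 = 6765
Population now: 0–14=271, 15–29=8832, 30–44=6665, 45–59=4555, 60–74=5657, 75–89=6095, 90+=6765
[period 2]
Births: 6665 × 0.057 = 380
15–29: 271 × 0.96 = 260
30–44: 8832 × 0.966 = 8532
45–59: 6665 × 0.959 = 6392
60–74: 4555 × 0.967 = 4405
75–89: 5657 × 0.983 = 5561
90+: 6095 × 0.96 + 6765 × 0.53 = 5851 + 3585 = 9436
Population now: 0–14=380, 15–29=260, 30–44=8532, 45–59=6392, 60–74=4405, 75–89=5561, 90+=9436
[period 3]
Births: 8532 × 0.057 = 486
15–29: 380 × 0.96 = 365
30–44: 260 × 0.966 = 251
45–59: 8532 × 0.959 = 8182
60–74: 6392 × 0.967 = 6181
75–89: 4405 × 0.983 = 4330
90+: 5561 × 0.96 + 9436 × 0.53 = 5339 + 5001 = 10340
Population now: 0–14=486, 15–29=365, 30–44=251, 45–59=8182, 60–74=6181, 75–89=4330, 90+=10340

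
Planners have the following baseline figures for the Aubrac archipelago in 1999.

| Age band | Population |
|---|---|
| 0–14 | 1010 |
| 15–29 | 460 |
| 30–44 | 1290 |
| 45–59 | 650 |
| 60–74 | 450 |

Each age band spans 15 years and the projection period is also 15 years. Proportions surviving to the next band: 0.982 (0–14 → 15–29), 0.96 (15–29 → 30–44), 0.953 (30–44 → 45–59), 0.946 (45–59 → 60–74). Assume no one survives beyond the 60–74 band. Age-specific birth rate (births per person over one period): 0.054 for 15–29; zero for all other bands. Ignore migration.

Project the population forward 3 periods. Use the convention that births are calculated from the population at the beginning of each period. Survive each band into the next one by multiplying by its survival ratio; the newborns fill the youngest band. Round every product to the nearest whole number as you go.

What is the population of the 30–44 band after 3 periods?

24

[period 1]
Births: 460 * 0.054 = 25
15–29: 1010 * 0.982 = 992
30–44: 460 * 0.96 = 442
45–59: 1290 * 0.953 = 1229
60–74: 650 * 0.946 = 615
End of period: [25, 992, 442, 1229, 615]
[period 2]
Births: 992 * 0.054 = 54
15–29: 25 * 0.982 = 25
30–44: 992 * 0.96 = 952
45–59: 442 * 0.953 = 421
60–74: 1229 * 0.946 = 1163
End of period: [54, 25, 952, 421, 1163]
[period 3]
Births: 25 * 0.054 = 1
15–29: 54 * 0.982 = 53
30–44: 25 * 0.96 = 24
45–59: 952 * 0.953 = 907
60–74: 421 * 0.946 = 398
End of period: [1, 53, 24, 907, 398]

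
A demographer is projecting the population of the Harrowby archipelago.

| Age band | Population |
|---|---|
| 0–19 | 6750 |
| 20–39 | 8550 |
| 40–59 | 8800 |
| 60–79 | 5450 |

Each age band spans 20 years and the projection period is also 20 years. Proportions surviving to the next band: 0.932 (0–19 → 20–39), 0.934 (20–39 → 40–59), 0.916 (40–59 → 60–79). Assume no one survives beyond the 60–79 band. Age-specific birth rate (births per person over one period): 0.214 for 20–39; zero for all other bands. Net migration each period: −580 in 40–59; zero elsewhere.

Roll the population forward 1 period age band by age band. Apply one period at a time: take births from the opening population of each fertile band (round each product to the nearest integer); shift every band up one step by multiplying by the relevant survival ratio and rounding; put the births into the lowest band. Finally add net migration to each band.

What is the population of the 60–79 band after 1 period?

Period 1:
Births: 8550 × 0.214 = 1830
20–39: 6750 × 0.932 = 6291
40–59: 8550 × 0.934 = 7986
60–79: 8800 × 0.916 = 8061
Net migration: 40–59 − 580 → 7406
→ [1830, 6291, 7406, 8061]

8061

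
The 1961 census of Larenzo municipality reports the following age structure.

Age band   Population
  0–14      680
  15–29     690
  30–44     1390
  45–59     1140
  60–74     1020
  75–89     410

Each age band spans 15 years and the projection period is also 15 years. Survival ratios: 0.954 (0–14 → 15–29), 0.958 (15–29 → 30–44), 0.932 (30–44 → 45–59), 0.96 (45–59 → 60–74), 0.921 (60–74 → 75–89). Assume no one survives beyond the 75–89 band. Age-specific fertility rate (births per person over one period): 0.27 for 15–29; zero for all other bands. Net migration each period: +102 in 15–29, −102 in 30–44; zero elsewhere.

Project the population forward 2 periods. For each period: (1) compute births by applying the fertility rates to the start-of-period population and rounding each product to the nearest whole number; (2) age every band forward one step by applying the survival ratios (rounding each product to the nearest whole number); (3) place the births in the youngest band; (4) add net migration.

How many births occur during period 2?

Numbering the groups 1..6 from youngest to oldest:
— Period 1 —
Births: 690 × 0.27 = 186
Group 2: 680 × 0.954 = 649
Group 3: 690 × 0.958 = 661
Group 4: 1390 × 0.932 = 1295
Group 5: 1140 × 0.96 = 1094
Group 6: 1020 × 0.921 = 939
Net migration: Group 2 + 102 → 751; Group 3 − 102 → 559
End of period: [186, 751, 559, 1295, 1094, 939]
— Period 2 —
Births: 751 × 0.27 = 203
Group 2: 186 × 0.954 = 177
Group 3: 751 × 0.958 = 719
Group 4: 559 × 0.932 = 521
Group 5: 1295 × 0.96 = 1243
Group 6: 1094 × 0.921 = 1008
Net migration: Group 2 + 102 → 279; Group 3 − 102 → 617
End of period: [203, 279, 617, 521, 1243, 1008]

203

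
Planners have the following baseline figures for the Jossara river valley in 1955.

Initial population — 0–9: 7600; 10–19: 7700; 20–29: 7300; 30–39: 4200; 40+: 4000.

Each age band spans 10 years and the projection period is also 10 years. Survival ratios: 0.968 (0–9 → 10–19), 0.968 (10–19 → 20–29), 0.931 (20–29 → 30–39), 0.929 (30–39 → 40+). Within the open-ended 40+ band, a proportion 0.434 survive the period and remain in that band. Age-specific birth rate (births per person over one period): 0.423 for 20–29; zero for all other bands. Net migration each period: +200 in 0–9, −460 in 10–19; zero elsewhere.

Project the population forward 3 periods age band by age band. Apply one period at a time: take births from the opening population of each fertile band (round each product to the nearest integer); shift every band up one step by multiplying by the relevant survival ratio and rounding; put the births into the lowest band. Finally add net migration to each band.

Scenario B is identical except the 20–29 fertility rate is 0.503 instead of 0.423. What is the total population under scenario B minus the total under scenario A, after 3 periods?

— Period 1 —
Births: 7300 × 0.423 = 3088
10–19: 7600 × 0.968 = 7357
20–29: 7700 × 0.968 = 7454
30–39: 7300 × 0.931 = 6796
40+: 4200 × 0.929 + 4000 × 0.434 = 3902 + 1736 = 5638
Net migration: 0–9 + 200 → 3288; 10–19 − 460 → 6897
End of period: [3288, 6897, 7454, 6796, 5638]
— Period 2 —
Births: 7454 × 0.423 = 3153
10–19: 3288 × 0.968 = 3183
20–29: 6897 × 0.968 = 6676
30–39: 7454 × 0.931 = 6940
40+: 6796 × 0.929 + 5638 × 0.434 = 6313 + 2447 = 8760
Net migration: 0–9 + 200 → 3353; 10–19 − 460 → 2723
End of period: [3353, 2723, 6676, 6940, 8760]
— Period 3 —
Births: 6676 × 0.423 = 2824
10–19: 3353 × 0.968 = 3246
20–29: 2723 × 0.968 = 2636
30–39: 6676 × 0.931 = 6215
40+: 6940 × 0.929 + 8760 × 0.434 = 6447 + 3802 = 10249
Net migration: 0–9 + 200 → 3024; 10–19 − 460 → 2786
End of period: [3024, 2786, 2636, 6215, 10249]
Scenario A total after 3 periods: 24910
Scenario B projection —
— Period 1 —
Births: 7300 × 0.503 = 3672
10–19: 7600 × 0.968 = 7357
20–29: 7700 × 0.968 = 7454
30–39: 7300 × 0.931 = 6796
40+: 4200 × 0.929 + 4000 × 0.434 = 3902 + 1736 = 5638
Net migration: 0–9 + 200 → 3872; 10–19 − 460 → 6897
End of period: [3872, 6897, 7454, 6796, 5638]
— Period 2 —
Births: 7454 × 0.503 = 3749
10–19: 3872 × 0.968 = 3748
20–29: 6897 × 0.968 = 6676
30–39: 7454 × 0.931 = 6940
40+: 6796 × 0.929 + 5638 × 0.434 = 6313 + 2447 = 8760
Net migration: 0–9 + 200 → 3949; 10–19 − 460 → 3288
End of period: [3949, 3288, 6676, 6940, 8760]
— Period 3 —
Births: 6676 × 0.503 = 3358
10–19: 3949 × 0.968 = 3823
20–29: 3288 × 0.968 = 3183
30–39: 6676 × 0.931 = 6215
40+: 6940 × 0.929 + 8760 × 0.434 = 6447 + 3802 = 10249
Net migration: 0–9 + 200 → 3558; 10–19 − 460 → 3363
End of period: [3558, 3363, 3183, 6215, 10249]
Scenario B total after 3 periods: 26568
Difference B − A = 26568 − 24910 = 1658

1658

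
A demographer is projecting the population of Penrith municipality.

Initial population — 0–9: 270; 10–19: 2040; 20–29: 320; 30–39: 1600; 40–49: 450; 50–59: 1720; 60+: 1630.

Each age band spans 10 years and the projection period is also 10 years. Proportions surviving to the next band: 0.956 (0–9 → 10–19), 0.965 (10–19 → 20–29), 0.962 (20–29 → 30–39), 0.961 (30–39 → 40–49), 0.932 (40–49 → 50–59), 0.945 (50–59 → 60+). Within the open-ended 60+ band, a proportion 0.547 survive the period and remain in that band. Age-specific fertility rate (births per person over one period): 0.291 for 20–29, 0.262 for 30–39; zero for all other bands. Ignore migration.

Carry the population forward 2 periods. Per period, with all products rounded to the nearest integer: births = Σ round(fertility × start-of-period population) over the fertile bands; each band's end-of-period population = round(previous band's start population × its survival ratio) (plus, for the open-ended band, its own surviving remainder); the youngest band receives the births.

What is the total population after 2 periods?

6788

Numbering the bands 1..7 from youngest to oldest:
[period 1]
Births: 320 * 0.291 = 93 ; 1600 * 0.262 = 419 — total 512
Band 2: 270 * 0.956 = 258
Band 3: 2040 * 0.965 = 1969
Band 4: 320 * 0.962 = 308
Band 5: 1600 * 0.961 = 1538
Band 6: 450 * 0.932 = 419
Band 7: 1720 * 0.945 + 1630 * 0.547 = 1625 + 892 = 2517
Population now: 0–9=512, 10–19=258, 20–29=1969, 30–39=308, 40–49=1538, 50–59=419, 60+=2517
[period 2]
Births: 1969 * 0.291 = 573 ; 308 * 0.262 = 81 — total 654
Band 2: 512 * 0.956 = 489
Band 3: 258 * 0.965 = 249
Band 4: 1969 * 0.962 = 1894
Band 5: 308 * 0.961 = 296
Band 6: 1538 * 0.932 = 1433
Band 7: 419 * 0.945 + 2517 * 0.547 = 396 + 1377 = 1773
Population now: 0–9=654, 10–19=489, 20–29=249, 30–39=1894, 40–49=296, 50–59=1433, 60+=1773
Total after period 2: 654 + 489 + 249 + 1894 + 296 + 1433 + 1773 = 6788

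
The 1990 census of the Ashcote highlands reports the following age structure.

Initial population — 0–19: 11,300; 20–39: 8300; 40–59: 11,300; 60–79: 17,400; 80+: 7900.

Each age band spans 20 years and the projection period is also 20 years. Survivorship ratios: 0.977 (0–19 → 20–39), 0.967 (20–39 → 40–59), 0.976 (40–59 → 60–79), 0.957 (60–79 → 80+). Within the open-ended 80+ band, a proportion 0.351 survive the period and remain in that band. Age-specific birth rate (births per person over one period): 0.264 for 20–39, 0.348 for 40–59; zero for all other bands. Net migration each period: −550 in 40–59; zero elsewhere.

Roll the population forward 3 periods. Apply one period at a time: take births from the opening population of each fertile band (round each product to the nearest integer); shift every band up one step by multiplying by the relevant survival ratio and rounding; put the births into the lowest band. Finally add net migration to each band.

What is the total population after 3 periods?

38692

Call the groups 1 to 5, youngest first.
After projecting period 1:
Births: 8300 × 0.264 = 2191, 11300 × 0.348 = 3932 → total 6123
Group 2: 11300 × 0.977 = 11040
Group 3: 8300 × 0.967 = 8026
Group 4: 11300 × 0.976 = 11029
Group 5: 17400 × 0.957 + 7900 × 0.351 = 16652 + 2773 = 19425
Net migration: Group 3 − 550 → 7476
Population now: 0–19=6123, 20–39=11040, 40–59=7476, 60–79=11029, 80+=19425
After projecting period 2:
Births: 11040 × 0.264 = 2915, 7476 × 0.348 = 2602 → total 5517
Group 2: 6123 × 0.977 = 5982
Group 3: 11040 × 0.967 = 10676
Group 4: 7476 × 0.976 = 7297
Group 5: 11029 × 0.957 + 19425 × 0.351 = 10555 + 6818 = 17373
Net migration: Group 3 − 550 → 10126
Population now: 0–19=5517, 20–39=5982, 40–59=10126, 60–79=7297, 80+=17373
After projecting period 3:
Births: 5982 × 0.264 = 1579, 10126 × 0.348 = 3524 → total 5103
Group 2: 5517 × 0.977 = 5390
Group 3: 5982 × 0.967 = 5785
Group 4: 10126 × 0.976 = 9883
Group 5: 7297 × 0.957 + 17373 × 0.351 = 6983 + 6098 = 13081
Net migration: Group 3 − 550 → 5235
Population now: 0–19=5103, 20–39=5390, 40–59=5235, 60–79=9883, 80+=13081
Total after period 3: 5103 + 5390 + 5235 + 9883 + 13081 = 38692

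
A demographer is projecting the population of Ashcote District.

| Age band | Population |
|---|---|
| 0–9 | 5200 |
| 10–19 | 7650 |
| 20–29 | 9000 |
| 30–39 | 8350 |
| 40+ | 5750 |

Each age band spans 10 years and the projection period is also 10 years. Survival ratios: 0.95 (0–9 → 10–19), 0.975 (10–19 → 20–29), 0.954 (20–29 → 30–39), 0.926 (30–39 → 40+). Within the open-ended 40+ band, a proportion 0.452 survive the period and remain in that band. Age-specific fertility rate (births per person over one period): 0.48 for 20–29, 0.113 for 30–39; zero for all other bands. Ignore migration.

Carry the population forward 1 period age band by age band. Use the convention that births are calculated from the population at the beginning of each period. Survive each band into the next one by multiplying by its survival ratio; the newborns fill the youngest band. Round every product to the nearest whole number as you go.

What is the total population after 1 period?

36580

Period 1.
Births: 9000 × 0.48 = 4320, 8350 × 0.113 = 944 → total 5264
10–19: 5200 × 0.95 = 4940
20–29: 7650 × 0.975 = 7459
30–39: 9000 × 0.954 = 8586
40+: 8350 × 0.926 + 5750 × 0.452 = 7732 + 2599 = 10331
Population now: 0–9=5264, 10–19=4940, 20–29=7459, 30–39=8586, 40+=10331
Total after period 1: 5264 + 4940 + 7459 + 8586 + 10331 = 36580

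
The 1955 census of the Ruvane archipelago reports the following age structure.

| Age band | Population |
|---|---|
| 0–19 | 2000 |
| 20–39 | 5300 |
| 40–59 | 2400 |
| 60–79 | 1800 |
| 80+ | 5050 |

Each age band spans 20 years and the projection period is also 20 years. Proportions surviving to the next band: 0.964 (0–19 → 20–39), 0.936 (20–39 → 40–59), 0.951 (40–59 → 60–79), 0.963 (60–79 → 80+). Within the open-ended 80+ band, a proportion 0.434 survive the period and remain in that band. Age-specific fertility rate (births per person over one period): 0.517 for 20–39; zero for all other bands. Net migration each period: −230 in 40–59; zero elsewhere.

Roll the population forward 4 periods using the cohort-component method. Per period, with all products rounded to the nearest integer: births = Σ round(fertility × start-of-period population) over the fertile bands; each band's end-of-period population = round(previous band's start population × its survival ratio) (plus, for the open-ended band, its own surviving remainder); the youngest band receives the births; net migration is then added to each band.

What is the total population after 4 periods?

8672

Period 1:
Births: 5300 × 0.517 = 2740
20–39: 2000 × 0.964 = 1928
40–59: 5300 × 0.936 = 4961
60–79: 2400 × 0.951 = 2282
80+: 1800 × 0.963 + 5050 × 0.434 = 1733 + 2192 = 3925
Net migration: 40–59 − 230 → 4731
Population now: 0–19=2740, 20–39=1928, 40–59=4731, 60–79=2282, 80+=3925
Period 2:
Births: 1928 × 0.517 = 997
20–39: 2740 × 0.964 = 2641
40–59: 1928 × 0.936 = 1805
60–79: 4731 × 0.951 = 4499
80+: 2282 × 0.963 + 3925 × 0.434 = 2198 + 1703 = 3901
Net migration: 40–59 − 230 → 1575
Population now: 0–19=997, 20–39=2641, 40–59=1575, 60–79=4499, 80+=3901
Period 3:
Births: 2641 × 0.517 = 1365
20–39: 997 × 0.964 = 961
40–59: 2641 × 0.936 = 2472
60–79: 1575 × 0.951 = 1498
80+: 4499 × 0.963 + 3901 × 0.434 = 4333 + 1693 = 6026
Net migration: 40–59 − 230 → 2242
Population now: 0–19=1365, 20–39=961, 40–59=2242, 60–79=1498, 80+=6026
Period 4:
Births: 961 × 0.517 = 497
20–39: 1365 × 0.964 = 1316
40–59: 961 × 0.936 = 899
60–79: 2242 × 0.951 = 2132
80+: 1498 × 0.963 + 6026 × 0.434 = 1443 + 2615 = 4058
Net migration: 40–59 − 230 → 669
Population now: 0–19=497, 20–39=1316, 40–59=669, 60–79=2132, 80+=4058
Total after period 4: 497 + 1316 + 669 + 2132 + 4058 = 8672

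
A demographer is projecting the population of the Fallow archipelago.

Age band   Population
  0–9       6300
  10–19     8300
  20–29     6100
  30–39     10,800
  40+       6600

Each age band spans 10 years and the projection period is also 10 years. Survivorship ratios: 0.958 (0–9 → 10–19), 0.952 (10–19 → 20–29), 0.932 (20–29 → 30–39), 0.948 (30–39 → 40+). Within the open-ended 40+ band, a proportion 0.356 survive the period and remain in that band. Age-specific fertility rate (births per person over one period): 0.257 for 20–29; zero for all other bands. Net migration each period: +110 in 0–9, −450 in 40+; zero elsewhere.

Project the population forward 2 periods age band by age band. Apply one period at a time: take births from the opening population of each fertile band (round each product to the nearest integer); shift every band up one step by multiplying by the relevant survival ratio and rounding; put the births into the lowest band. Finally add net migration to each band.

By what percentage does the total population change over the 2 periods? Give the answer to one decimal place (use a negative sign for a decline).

-31.4

Period 1.
Births: 6100 × 0.257 = 1568
10–19: 6300 × 0.958 = 6035
20–29: 8300 × 0.952 = 7902
30–39: 6100 × 0.932 = 5685
40+: 10800 × 0.948 + 6600 × 0.356 = 10238 + 2350 = 12588
Net migration: 0–9 + 110 → 1678; 40+ − 450 → 12138
Giving 1678 / 6035 / 7902 / 5685 / 12138.
Period 2.
Births: 7902 × 0.257 = 2031
10–19: 1678 × 0.958 = 1608
20–29: 6035 × 0.952 = 5745
30–39: 7902 × 0.932 = 7365
40+: 5685 × 0.948 + 12138 × 0.356 = 5389 + 4321 = 9710
Net migration: 0–9 + 110 → 2141; 40+ − 450 → 9260
Giving 2141 / 1608 / 5745 / 7365 / 9260.
Total: 38100 → 26119; change = -11981; percentage change = -31.4%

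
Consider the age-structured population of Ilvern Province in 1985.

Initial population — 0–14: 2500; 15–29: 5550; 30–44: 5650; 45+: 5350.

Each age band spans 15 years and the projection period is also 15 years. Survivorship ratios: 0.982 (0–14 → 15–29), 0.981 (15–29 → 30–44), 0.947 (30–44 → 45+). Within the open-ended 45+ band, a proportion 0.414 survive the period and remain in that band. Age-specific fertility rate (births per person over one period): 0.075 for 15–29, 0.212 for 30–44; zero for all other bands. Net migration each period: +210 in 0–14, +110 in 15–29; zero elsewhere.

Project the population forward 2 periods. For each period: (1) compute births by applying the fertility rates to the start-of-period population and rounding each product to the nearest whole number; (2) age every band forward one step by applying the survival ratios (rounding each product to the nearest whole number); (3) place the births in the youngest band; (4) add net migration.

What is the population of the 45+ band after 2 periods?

[period 1]
Births: 5550 × 0.075 = 416 ; 5650 × 0.212 = 1198 → total 1614
15–29: 2500 × 0.982 = 2455
30–44: 5550 × 0.981 = 5445
45+: 5650 × 0.947 + 5350 × 0.414 = 5351 + 2215 = 7566
Net migration: 0–14 + 210 → 1824; 15–29 + 110 → 2565
End of period: [1824, 2565, 5445, 7566]
[period 2]
Births: 2565 × 0.075 = 192 ; 5445 × 0.212 = 1154 → total 1346
15–29: 1824 × 0.982 = 1791
30–44: 2565 × 0.981 = 2516
45+: 5445 × 0.947 + 7566 × 0.414 = 5156 + 3132 = 8288
Net migration: 0–14 + 210 → 1556; 15–29 + 110 → 1901
End of period: [1556, 1901, 2516, 8288]

8288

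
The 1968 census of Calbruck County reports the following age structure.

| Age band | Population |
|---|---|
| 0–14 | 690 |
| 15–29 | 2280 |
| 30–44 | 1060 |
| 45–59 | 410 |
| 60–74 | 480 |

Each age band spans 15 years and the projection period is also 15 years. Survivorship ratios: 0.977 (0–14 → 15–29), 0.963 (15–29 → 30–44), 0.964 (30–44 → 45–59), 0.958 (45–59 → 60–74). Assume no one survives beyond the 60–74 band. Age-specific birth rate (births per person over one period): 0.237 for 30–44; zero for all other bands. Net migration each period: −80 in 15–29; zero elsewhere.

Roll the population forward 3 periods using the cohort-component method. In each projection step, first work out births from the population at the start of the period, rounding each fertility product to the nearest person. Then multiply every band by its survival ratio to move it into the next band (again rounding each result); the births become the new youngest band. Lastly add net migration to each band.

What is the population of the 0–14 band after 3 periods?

136

— Period 1 —
Births: 1060 * 0.237 = 251
15–29: 690 * 0.977 = 674
30–44: 2280 * 0.963 = 2196
45–59: 1060 * 0.964 = 1022
60–74: 410 * 0.958 = 393
Net migration: 15–29 − 80 → 594
Giving 251 / 594 / 2196 / 1022 / 393.
— Period 2 —
Births: 2196 * 0.237 = 520
15–29: 251 * 0.977 = 245
30–44: 594 * 0.963 = 572
45–59: 2196 * 0.964 = 2117
60–74: 1022 * 0.958 = 979
Net migration: 15–29 − 80 → 165
Giving 520 / 165 / 572 / 2117 / 979.
— Period 3 —
Births: 572 * 0.237 = 136
15–29: 520 * 0.977 = 508
30–44: 165 * 0.963 = 159
45–59: 572 * 0.964 = 551
60–74: 2117 * 0.958 = 2028
Net migration: 15–29 − 80 → 428
Giving 136 / 428 / 159 / 551 / 2028.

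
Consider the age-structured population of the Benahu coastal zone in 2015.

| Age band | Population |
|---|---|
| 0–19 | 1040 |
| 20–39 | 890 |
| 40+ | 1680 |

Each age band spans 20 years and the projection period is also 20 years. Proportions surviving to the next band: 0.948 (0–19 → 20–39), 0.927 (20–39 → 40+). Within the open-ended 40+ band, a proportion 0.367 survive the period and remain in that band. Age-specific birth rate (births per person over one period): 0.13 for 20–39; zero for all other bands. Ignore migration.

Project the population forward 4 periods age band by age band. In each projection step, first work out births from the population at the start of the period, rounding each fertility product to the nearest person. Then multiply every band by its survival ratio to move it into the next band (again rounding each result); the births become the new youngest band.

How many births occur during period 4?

16

Let band 1 be 0–19 through band 3 = 40+.
— Period 1 —
Births: 890 × 0.13 = 116
Band 2: 1040 × 0.948 = 986
Band 3: 890 × 0.927 + 1680 × 0.367 = 825 + 617 = 1442
Giving 116 / 986 / 1442.
— Period 2 —
Births: 986 × 0.13 = 128
Band 2: 116 × 0.948 = 110
Band 3: 986 × 0.927 + 1442 × 0.367 = 914 + 529 = 1443
Giving 128 / 110 / 1443.
— Period 3 —
Births: 110 × 0.13 = 14
Band 2: 128 × 0.948 = 121
Band 3: 110 × 0.927 + 1443 × 0.367 = 102 + 530 = 632
Giving 14 / 121 / 632.
— Period 4 —
Births: 121 × 0.13 = 16
Band 2: 14 × 0.948 = 13
Band 3: 121 × 0.927 + 632 × 0.367 = 112 + 232 = 344
Giving 16 / 13 / 344.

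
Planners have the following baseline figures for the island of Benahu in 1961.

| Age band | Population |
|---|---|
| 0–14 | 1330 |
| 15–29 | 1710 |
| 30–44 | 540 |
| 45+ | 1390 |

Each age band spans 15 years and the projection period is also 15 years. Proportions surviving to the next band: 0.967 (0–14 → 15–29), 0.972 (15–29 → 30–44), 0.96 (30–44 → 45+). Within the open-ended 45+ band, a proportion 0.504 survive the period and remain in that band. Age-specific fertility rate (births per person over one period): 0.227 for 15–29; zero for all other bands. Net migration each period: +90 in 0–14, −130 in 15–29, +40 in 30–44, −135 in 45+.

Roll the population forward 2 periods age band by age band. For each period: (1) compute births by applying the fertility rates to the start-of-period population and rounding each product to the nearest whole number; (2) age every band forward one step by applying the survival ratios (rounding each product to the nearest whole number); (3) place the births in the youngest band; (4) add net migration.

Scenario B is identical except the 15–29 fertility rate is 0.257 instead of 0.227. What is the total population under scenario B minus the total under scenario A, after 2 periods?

Period 1.
Births: 1710 * 0.227 = 388
15–29: 1330 * 0.967 = 1286
30–44: 1710 * 0.972 = 1662
45+: 540 * 0.96 + 1390 * 0.504 = 518 + 701 = 1219
Net migration: 0–14 + 90 → 478; 15–29 − 130 → 1156; 30–44 + 40 → 1702; 45+ − 135 → 1084
End of period: [478, 1156, 1702, 1084]
Period 2.
Births: 1156 * 0.227 = 262
15–29: 478 * 0.967 = 462
30–44: 1156 * 0.972 = 1124
45+: 1702 * 0.96 + 1084 * 0.504 = 1634 + 546 = 2180
Net migration: 0–14 + 90 → 352; 15–29 − 130 → 332; 30–44 + 40 → 1164; 45+ − 135 → 2045
End of period: [352, 332, 1164, 2045]
Scenario A total after 2 periods: 3893
Scenario B projection —
Period 1.
Births: 1710 * 0.257 = 439
15–29: 1330 * 0.967 = 1286
30–44: 1710 * 0.972 = 1662
45+: 540 * 0.96 + 1390 * 0.504 = 518 + 701 = 1219
Net migration: 0–14 + 90 → 529; 15–29 − 130 → 1156; 30–44 + 40 → 1702; 45+ − 135 → 1084
End of period: [529, 1156, 1702, 1084]
Period 2.
Births: 1156 * 0.257 = 297
15–29: 529 * 0.967 = 512
30–44: 1156 * 0.972 = 1124
45+: 1702 * 0.96 + 1084 * 0.504 = 1634 + 546 = 2180
Net migration: 0–14 + 90 → 387; 15–29 − 130 → 382; 30–44 + 40 → 1164; 45+ − 135 → 2045
End of period: [387, 382, 1164, 2045]
Scenario B total after 2 periods: 3978
Difference B − A = 3978 − 3893 = 85

85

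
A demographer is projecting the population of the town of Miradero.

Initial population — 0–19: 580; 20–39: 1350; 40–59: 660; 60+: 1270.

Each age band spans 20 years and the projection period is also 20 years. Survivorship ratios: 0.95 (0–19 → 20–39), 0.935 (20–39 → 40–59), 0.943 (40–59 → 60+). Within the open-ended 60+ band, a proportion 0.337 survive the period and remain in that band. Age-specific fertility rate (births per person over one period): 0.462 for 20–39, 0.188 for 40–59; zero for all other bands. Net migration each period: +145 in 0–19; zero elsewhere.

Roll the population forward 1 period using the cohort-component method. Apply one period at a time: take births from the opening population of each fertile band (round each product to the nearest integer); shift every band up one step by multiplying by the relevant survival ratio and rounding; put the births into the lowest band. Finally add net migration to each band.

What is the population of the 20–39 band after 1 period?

551

[period 1]
Births: 1350 × 0.462 = 624  |  660 × 0.188 = 124 → 748
20–39: 580 × 0.95 = 551
40–59: 1350 × 0.935 = 1262
60+: 660 × 0.943 + 1270 × 0.337 = 622 + 428 = 1050
Net migration: 0–19 + 145 → 893
End of period: [893, 551, 1262, 1050]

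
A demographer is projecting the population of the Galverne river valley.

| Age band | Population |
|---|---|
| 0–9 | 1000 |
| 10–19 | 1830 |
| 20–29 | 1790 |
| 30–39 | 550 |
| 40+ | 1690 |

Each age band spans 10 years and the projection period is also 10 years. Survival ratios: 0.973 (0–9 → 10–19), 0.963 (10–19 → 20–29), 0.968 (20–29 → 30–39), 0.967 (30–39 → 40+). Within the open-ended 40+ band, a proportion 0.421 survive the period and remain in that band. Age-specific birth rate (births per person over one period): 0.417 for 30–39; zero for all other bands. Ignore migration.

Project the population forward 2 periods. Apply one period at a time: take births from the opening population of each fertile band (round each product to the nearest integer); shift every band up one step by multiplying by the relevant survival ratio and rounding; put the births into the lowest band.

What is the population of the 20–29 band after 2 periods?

937

[period 1]
Births: 550 × 0.417 = 229
10–19: 1000 × 0.973 = 973
20–29: 1830 × 0.963 = 1762
30–39: 1790 × 0.968 = 1733
40+: 550 × 0.967 + 1690 × 0.421 = 532 + 711 = 1243
End of period: [229, 973, 1762, 1733, 1243]
[period 2]
Births: 1733 × 0.417 = 723
10–19: 229 × 0.973 = 223
20–29: 973 × 0.963 = 937
30–39: 1762 × 0.968 = 1706
40+: 1733 × 0.967 + 1243 × 0.421 = 1676 + 523 = 2199
End of period: [723, 223, 937, 1706, 2199]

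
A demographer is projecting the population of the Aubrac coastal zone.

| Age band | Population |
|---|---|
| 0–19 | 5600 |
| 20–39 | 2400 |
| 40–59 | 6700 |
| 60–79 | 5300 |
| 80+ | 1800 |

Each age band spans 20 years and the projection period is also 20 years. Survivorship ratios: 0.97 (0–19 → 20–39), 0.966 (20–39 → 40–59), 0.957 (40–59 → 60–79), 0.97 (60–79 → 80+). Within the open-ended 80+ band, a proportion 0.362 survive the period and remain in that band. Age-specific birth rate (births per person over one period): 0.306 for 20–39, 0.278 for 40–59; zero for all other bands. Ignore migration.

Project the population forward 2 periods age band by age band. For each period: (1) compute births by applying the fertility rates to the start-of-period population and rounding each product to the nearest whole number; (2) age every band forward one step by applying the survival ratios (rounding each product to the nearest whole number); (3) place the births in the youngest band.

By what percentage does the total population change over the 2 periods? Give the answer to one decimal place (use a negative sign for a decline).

Period 1.
Births: 2400 * 0.306 = 734  |  6700 * 0.278 = 1863 ⇒ total 2597
20–39: 5600 * 0.97 = 5432
40–59: 2400 * 0.966 = 2318
60–79: 6700 * 0.957 = 6412
80+: 5300 * 0.97 + 1800 * 0.362 = 5141 + 652 = 5793
Giving 2597 / 5432 / 2318 / 6412 / 5793.
Period 2.
Births: 5432 * 0.306 = 1662  |  2318 * 0.278 = 644 ⇒ total 2306
20–39: 2597 * 0.97 = 2519
40–59: 5432 * 0.966 = 5247
60–79: 2318 * 0.957 = 2218
80+: 6412 * 0.97 + 5793 * 0.362 = 6220 + 2097 = 8317
Giving 2306 / 2519 / 5247 / 2218 / 8317.
Total: 21800 → 20607; change = -1193; percentage change = -5.5%

-5.5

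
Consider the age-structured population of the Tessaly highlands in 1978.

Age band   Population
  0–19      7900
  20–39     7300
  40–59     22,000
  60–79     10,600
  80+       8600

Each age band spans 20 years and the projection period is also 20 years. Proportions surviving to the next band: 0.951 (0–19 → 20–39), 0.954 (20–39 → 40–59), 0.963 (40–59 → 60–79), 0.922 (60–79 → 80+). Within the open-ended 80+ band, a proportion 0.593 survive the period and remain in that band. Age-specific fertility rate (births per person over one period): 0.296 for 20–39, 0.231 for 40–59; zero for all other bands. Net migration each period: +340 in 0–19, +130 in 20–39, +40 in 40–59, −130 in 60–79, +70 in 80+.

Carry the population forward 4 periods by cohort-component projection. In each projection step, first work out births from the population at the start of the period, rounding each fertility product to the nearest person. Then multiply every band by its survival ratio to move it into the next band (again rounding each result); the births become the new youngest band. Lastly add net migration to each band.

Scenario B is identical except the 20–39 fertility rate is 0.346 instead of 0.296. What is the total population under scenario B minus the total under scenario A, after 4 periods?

1541

After projecting period 1:
Births: 7300 × 0.296 = 2161 ; 22000 × 0.231 = 5082 ⇒ total 7243
20–39: 7900 × 0.951 = 7513
40–59: 7300 × 0.954 = 6964
60–79: 22000 × 0.963 = 21186
80+: 10600 × 0.922 + 8600 × 0.593 = 9773 + 5100 = 14873
Net migration: 0–19 + 340 → 7583; 20–39 + 130 → 7643; 40–59 + 40 → 7004; 60–79 − 130 → 21056; 80+ + 70 → 14943
Population now: 0–19=7583, 20–39=7643, 40–59=7004, 60–79=21056, 80+=14943
After projecting period 2:
Births: 7643 × 0.296 = 2262 ; 7004 × 0.231 = 1618 ⇒ total 3880
20–39: 7583 × 0.951 = 7211
40–59: 7643 × 0.954 = 7291
60–79: 7004 × 0.963 = 6745
80+: 21056 × 0.922 + 14943 × 0.593 = 19414 + 8861 = 28275
Net migration: 0–19 + 340 → 4220; 20–39 + 130 → 7341; 40–59 + 40 → 7331; 60–79 − 130 → 6615; 80+ + 70 → 28345
Population now: 0–19=4220, 20–39=7341, 40–59=7331, 60–79=6615, 80+=28345
After projecting period 3:
Births: 7341 × 0.296 = 2173 ; 7331 × 0.231 = 1693 ⇒ total 3866
20–39: 4220 × 0.951 = 4013
40–59: 7341 × 0.954 = 7003
60–79: 7331 × 0.963 = 7060
80+: 6615 × 0.922 + 28345 × 0.593 = 6099 + 16809 = 22908
Net migration: 0–19 + 340 → 4206; 20–39 + 130 → 4143; 40–59 + 40 → 7043; 60–79 − 130 → 6930; 80+ + 70 → 22978
Population now: 0–19=4206, 20–39=4143, 40–59=7043, 60–79=6930, 80+=22978
After projecting period 4:
Births: 4143 × 0.296 = 1226 ; 7043 × 0.231 = 1627 ⇒ total 2853
20–39: 4206 × 0.951 = 4000
40–59: 4143 × 0.954 = 3952
60–79: 7043 × 0.963 = 6782
80+: 6930 × 0.922 + 22978 × 0.593 = 6389 + 13626 = 20015
Net migration: 0–19 + 340 → 3193; 20–39 + 130 → 4130; 40–59 + 40 → 3992; 60–79 − 130 → 6652; 80+ + 70 → 20085
Population now: 0–19=3193, 20–39=4130, 40–59=3992, 60–79=6652, 80+=20085
Scenario A total after 4 periods: 38052
Scenario B projection —
After projecting period 1:
Births: 7300 × 0.346 = 2526 ; 22000 × 0.231 = 5082 ⇒ total 7608
20–39: 7900 × 0.951 = 7513
40–59: 7300 × 0.954 = 6964
60–79: 22000 × 0.963 = 21186
80+: 10600 × 0.922 + 8600 × 0.593 = 9773 + 5100 = 14873
Net migration: 0–19 + 340 → 7948; 20–39 + 130 → 7643; 40–59 + 40 → 7004; 60–79 − 130 → 21056; 80+ + 70 → 14943
Population now: 0–19=7948, 20–39=7643, 40–59=7004, 60–79=21056, 80+=14943
After projecting period 2:
Births: 7643 × 0.346 = 2644 ; 7004 × 0.231 = 1618 ⇒ total 4262
20–39: 7948 × 0.951 = 7559
40–59: 7643 × 0.954 = 7291
60–79: 7004 × 0.963 = 6745
80+: 21056 × 0.922 + 14943 × 0.593 = 19414 + 8861 = 28275
Net migration: 0–19 + 340 → 4602; 20–39 + 130 → 7689; 40–59 + 40 → 7331; 60–79 − 130 → 6615; 80+ + 70 → 28345
Population now: 0–19=4602, 20–39=7689, 40–59=7331, 60–79=6615, 80+=28345
After projecting period 3:
Births: 7689 × 0.346 = 2660 ; 7331 × 0.231 = 1693 ⇒ total 4353
20–39: 4602 × 0.951 = 4377
40–59: 7689 × 0.954 = 7335
60–79: 7331 × 0.963 = 7060
80+: 6615 × 0.922 + 28345 × 0.593 = 6099 + 16809 = 22908
Net migration: 0–19 + 340 → 4693; 20–39 + 130 → 4507; 40–59 + 40 → 7375; 60–79 − 130 → 6930; 80+ + 70 → 22978
Population now: 0–19=4693, 20–39=4507, 40–59=7375, 60–79=6930, 80+=22978
After projecting period 4:
Births: 4507 × 0.346 = 1559 ; 7375 × 0.231 = 1704 ⇒ total 3263
20–39: 4693 × 0.951 = 4463
40–59: 4507 × 0.954 = 4300
60–79: 7375 × 0.963 = 7102
80+: 6930 × 0.922 + 22978 × 0.593 = 6389 + 13626 = 20015
Net migration: 0–19 + 340 → 3603; 20–39 + 130 → 4593; 40–59 + 40 → 4340; 60–79 − 130 → 6972; 80+ + 70 → 20085
Population now: 0–19=3603, 20–39=4593, 40–59=4340, 60–79=6972, 80+=20085
Scenario B total after 4 periods: 39593
Difference B − A = 39593 − 38052 = 1541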